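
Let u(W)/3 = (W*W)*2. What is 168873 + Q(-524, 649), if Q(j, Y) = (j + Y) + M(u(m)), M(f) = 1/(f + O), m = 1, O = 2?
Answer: 1351985/8 ≈ 1.6900e+5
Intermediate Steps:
u(W) = 6*W**2 (u(W) = 3*((W*W)*2) = 3*(W**2*2) = 3*(2*W**2) = 6*W**2)
M(f) = 1/(2 + f) (M(f) = 1/(f + 2) = 1/(2 + f))
Q(j, Y) = 1/8 + Y + j (Q(j, Y) = (j + Y) + 1/(2 + 6*1**2) = (Y + j) + 1/(2 + 6*1) = (Y + j) + 1/(2 + 6) = (Y + j) + 1/8 = 1/8 + Y + j)
168873 + Q(-524, 649) = 168873 + (1/8 + 649 - 524) = 168873 + 1001/8 = 1351985/8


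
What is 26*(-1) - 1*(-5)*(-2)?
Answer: -36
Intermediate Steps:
26*(-1) - 1*(-5)*(-2) = -26 + 5*(-2) = -26 - 10 = -36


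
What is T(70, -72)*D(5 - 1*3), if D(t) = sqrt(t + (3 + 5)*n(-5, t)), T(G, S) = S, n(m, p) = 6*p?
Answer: -504*sqrt(2) ≈ -712.76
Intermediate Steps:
D(t) = 7*sqrt(t) (D(t) = sqrt(t + (3 + 5)*(6*t)) = sqrt(t + 8*(6*t)) = sqrt(t + 48*t) = sqrt(49*t) = 7*sqrt(t))
T(70, -72)*D(5 - 1*3) = -504*sqrt(5 - 1*3) = -504*sqrt(5 - 3) = -504*sqrt(2)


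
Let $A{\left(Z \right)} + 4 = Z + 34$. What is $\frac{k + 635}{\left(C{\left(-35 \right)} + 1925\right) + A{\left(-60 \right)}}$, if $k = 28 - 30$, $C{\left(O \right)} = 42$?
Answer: $\frac{633}{1937} \approx 0.32679$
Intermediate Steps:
$A{\left(Z \right)} = 30 + Z$ ($A{\left(Z \right)} = -4 + \left(Z + 34\right) = -4 + \left(34 + Z\right) = 30 + Z$)
$k = -2$ ($k = 28 - 30 = -2$)
$\frac{k + 635}{\left(C{\left(-35 \right)} + 1925\right) + A{\left(-60 \right)}} = \frac{-2 + 635}{\left(42 + 1925\right) + \left(30 - 60\right)} = \frac{633}{1967 - 30} = \frac{633}{1937}$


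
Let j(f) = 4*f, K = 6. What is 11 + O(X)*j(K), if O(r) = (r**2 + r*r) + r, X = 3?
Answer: 515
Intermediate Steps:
O(r) = r + 2*r**2 (O(r) = (r**2 + r**2) + r = 2*r**2 + r = r + 2*r**2)
11 + O(X)*j(K) = 11 + (3*(1 + 2*3))*(4*6) = 11 + (3*(1 + 6))*24 = 11 + (3*7)*24 = 11 + 21*24 = 11 + 504 = 515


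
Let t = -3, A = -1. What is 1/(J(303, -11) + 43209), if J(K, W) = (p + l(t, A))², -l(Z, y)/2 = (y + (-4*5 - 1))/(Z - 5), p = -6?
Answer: 4/173365 ≈ 2.3073e-5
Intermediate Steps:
l(Z, y) = -2*(-21 + y)/(-5 + Z) (l(Z, y) = -2*(y + (-4*5 - 1))/(Z - 5) = -2*(y + (-20 - 1))/(-5 + Z) = -2*(y - 21)/(-5 + Z) = -2*(-21 + y)/(-5 + Z))
J(K, W) = 529/4 (J(K, W) = (-6 + 2*(21 - 1*(-1))/(-5 - 3))² = (-6 + 2*(21 + 1)/(-8))² = (-6 + 2*(-⅛)*22)² = (-6 - 11/2)² = (-23/2)² = 529/4)
1/(J(303, -11) + 43209) = 1/(529/4 + 43209) = 1/(173365/4) = 4/173365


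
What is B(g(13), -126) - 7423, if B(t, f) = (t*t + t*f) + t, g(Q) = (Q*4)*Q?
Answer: 365053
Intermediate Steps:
g(Q) = 4*Q² (g(Q) = (4*Q)*Q = 4*Q²)
B(t, f) = t + t² + f*t (B(t, f) = (t² + f*t) + t = t + t² + f*t)
B(g(13), -126) - 7423 = (4*13²)*(1 - 126 + 4*13²) - 7423 = (4*169)*(1 - 126 + 4*169) - 7423 = 676*(1 - 126 + 676) - 7423 = 676*551 - 7423 = 372476 - 7423 = 365053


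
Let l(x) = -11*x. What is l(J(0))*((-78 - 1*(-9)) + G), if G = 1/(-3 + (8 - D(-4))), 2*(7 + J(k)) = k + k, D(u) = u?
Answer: -47740/9 ≈ -5304.4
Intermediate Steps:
J(k) = -7 + k (J(k) = -7 + (k + k)/2 = -7 + (2*k)/2 = -7 + k)
G = 1/9 (G = 1/(-3 + (8 - 1*(-4))) = 1/(-3 + (8 + 4)) = 1/(-3 + 12) = 1/9 ≈ 0.11111)
l(J(0))*((-78 - 1*(-9)) + G) = (-11*(-7 + 0))*((-78 - 1*(-9)) + 1/9) = (-11*(-7))*((-78 + 9) + 1/9) = 77*(-69 + 1/9) = 77*(-620/9) = -47740/9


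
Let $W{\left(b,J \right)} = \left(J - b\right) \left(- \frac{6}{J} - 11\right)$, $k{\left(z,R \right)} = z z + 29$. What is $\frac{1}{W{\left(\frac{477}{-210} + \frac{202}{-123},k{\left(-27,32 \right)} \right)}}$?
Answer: $- \frac{233085}{1954902946} \approx -0.00011923$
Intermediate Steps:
$k{\left(z,R \right)} = 29 + z^{2}$ ($k{\left(z,R \right)} = z^{2} + 29 = 29 + z^{2}$)
$W{\left(b,J \right)} = \left(-11 - \frac{6}{J}\right) \left(J - b\right)$ ($W{\left(b,J \right)} = \left(J - b\right) \left(-11 - \frac{6}{J}\right) = \left(-11 - \frac{6}{J}\right) \left(J - b\right)$)
$\frac{1}{W{\left(\frac{477}{-210} + \frac{202}{-123},k{\left(-27,32 \right)} \right)}} = \frac{1}{-6 - 11 \left(29 + \left(-27\right)^{2}\right) + 11 \left(\frac{477}{-210} + \frac{202}{-123}\right) + \frac{6 \left(\frac{477}{-210} + \frac{202}{-123}\right)}{29 + \left(-27\right)^{2}}} = \frac{1}{-6 - 11 \left(29 + 729\right) + 11 \left(477 \left(- \frac{1}{210}\right) + 202 \left(- \frac{1}{123}\right)\right) + \frac{6 \left(477 \left(- \frac{1}{210}\right) + 202 \left(- \frac{1}{123}\right)\right)}{29 + 729}} = \frac{1}{-6 - 8338 + 11 \left(- \frac{159}{70} - \frac{202}{123}\right) + \frac{6 \left(- \frac{159}{70} - \frac{202}{123}\right)}{758}} = \frac{1}{-6 - 8338 + 11 \left(- \frac{33697}{8610}\right) + 6 \left(- \frac{33697}{8610}\right) \frac{1}{758}} = \frac{1}{-6 - 8338 - \frac{370667}{8610} - \frac{33697}{1087730}} = \frac{1}{- \frac{1954902946}{233085}} = - \frac{233085}{1954902946}$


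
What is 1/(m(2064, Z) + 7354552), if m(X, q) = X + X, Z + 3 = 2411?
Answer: 1/7358680 ≈ 1.3589e-7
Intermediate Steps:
Z = 2408 (Z = -3 + 2411 = 2408)
m(X, q) = 2*X
1/(m(2064, Z) + 7354552) = 1/(2*2064 + 7354552) = 1/(4128 + 7354552) = 1/7358680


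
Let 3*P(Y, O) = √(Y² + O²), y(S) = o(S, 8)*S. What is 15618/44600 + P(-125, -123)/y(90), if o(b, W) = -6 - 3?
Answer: 7809/22300 - √30754/2430 ≈ 0.27801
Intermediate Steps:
o(b, W) = -9
y(S) = -9*S
P(Y, O) = √(O² + Y²)/3 (P(Y, O) = √(Y² + O²)/3 = √(O² + Y²)/3)
15618/44600 + P(-125, -123)/y(90) = 15618/44600 + (√((-123)² + (-125)²)/3)/((-9*90)) = 15618*(1/44600) + (√(15129 + 15625)/3)/(-810) = 7809/22300 + (√30754/3)*(-1/810) = 7809/22300 - √30754/2430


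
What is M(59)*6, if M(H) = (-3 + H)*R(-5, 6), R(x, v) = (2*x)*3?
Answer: -10080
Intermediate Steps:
R(x, v) = 6*x
M(H) = 90 - 30*H (M(H) = (-3 + H)*(6*(-5)) = (-3 + H)*(-30) = 90 - 30*H)
M(59)*6 = (90 - 30*59)*6 = (90 - 1770)*6 = -1680*6 = -10080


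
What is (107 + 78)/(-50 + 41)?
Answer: -185/9 ≈ -20.556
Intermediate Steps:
(107 + 78)/(-50 + 41) = 185/(-9) = -1/9*185 = -185/9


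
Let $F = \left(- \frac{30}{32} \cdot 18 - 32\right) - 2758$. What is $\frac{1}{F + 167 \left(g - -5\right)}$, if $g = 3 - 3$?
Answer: $- \frac{8}{15775} \approx -0.00050713$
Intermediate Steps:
$g = 0$
$F = - \frac{22455}{8}$ ($F = \left(\left(-30\right) \frac{1}{32} \cdot 18 - 32\right) - 2758 = \left(\left(- \frac{15}{16}\right) 18 - 32\right) - 2758 = \left(- \frac{135}{8} - 32\right) - 2758 = - \frac{391}{8} - 2758 = - \frac{22455}{8} \approx -2806.9$)
$\frac{1}{F + 167 \left(g - -5\right)} = \frac{1}{- \frac{22455}{8} + 167 \left(0 - -5\right)} = \frac{1}{- \frac{22455}{8} + 167 \left(0 + 5\right)} = \frac{1}{- \frac{22455}{8} + 167 \cdot 5} = \frac{1}{- \frac{22455}{8} + 835} = \frac{1}{- \frac{15775}{8}} = - \frac{8}{15775}$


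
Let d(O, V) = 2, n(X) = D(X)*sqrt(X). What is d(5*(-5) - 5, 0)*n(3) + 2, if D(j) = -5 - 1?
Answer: 2 - 12*sqrt(3) ≈ -18.785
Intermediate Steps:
D(j) = -6
n(X) = -6*sqrt(X)
d(5*(-5) - 5, 0)*n(3) + 2 = 2*(-6*sqrt(3)) + 2 = -12*sqrt(3) + 2 = 2 - 12*sqrt(3)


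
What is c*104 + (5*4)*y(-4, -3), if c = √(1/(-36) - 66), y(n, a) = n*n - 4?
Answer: 240 + 52*I*√2377/3 ≈ 240.0 + 845.08*I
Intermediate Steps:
y(n, a) = -4 + n² (y(n, a) = n² - 4 = -4 + n²)
c = I*√2377/6 (c = √(-1/36 - 66) = √(-2377/36) = I*√2377/6 ≈ 8.1257*I)
c*104 + (5*4)*y(-4, -3) = (I*√2377/6)*104 + (5*4)*(-4 + (-4)²) = 52*I*√2377/3 + 20*(-4 + 16) = 52*I*√2377/3 + 20*12 = 52*I*√2377/3 + 240 = 240 + 52*I*√2377/3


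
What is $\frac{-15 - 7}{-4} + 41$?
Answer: $\frac{93}{2} \approx 46.5$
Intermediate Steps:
$\frac{-15 - 7}{-4} + 41 = \left(-15 - 7\right) \left(- \frac{1}{4}\right) + 41 = \left(-22\right) \left(- \frac{1}{4}\right) + 41 = \frac{11}{2} + 41 = \frac{93}{2}$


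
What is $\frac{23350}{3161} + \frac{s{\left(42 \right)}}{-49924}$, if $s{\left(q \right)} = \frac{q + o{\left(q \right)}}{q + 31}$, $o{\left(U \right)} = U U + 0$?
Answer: $\frac{6078017531}{822865198} \approx 7.3864$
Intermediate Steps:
$o{\left(U \right)} = U^{2}$ ($o{\left(U \right)} = U^{2} + 0 = U^{2}$)
$s{\left(q \right)} = \frac{q + q^{2}}{31 + q}$ ($s{\left(q \right)} = \frac{q + q^{2}}{q + 31} = \frac{q + q^{2}}{31 + q}$)
$\frac{23350}{3161} + \frac{s{\left(42 \right)}}{-49924} = \frac{23350}{3161} + \frac{42 \frac{1}{31 + 42} \left(1 + 42\right)}{-49924} = 23350 \cdot \frac{1}{3161} + 42 \cdot \frac{1}{73} \cdot 43 \left(- \frac{1}{49924}\right) = \frac{23350}{3161} + 42 \cdot \frac{1}{73} \cdot 43 \left(- \frac{1}{49924}\right) = \frac{23350}{3161} + \frac{1806}{73} \left(- \frac{1}{49924}\right) = \frac{23350}{3161} - \frac{129}{260318} = \frac{6078017531}{822865198}$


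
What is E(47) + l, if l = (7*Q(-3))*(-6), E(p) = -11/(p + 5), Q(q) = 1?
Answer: -2195/52 ≈ -42.212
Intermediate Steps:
E(p) = -11/(5 + p)
l = -42 (l = (7*1)*(-6) = 7*(-6) = -42)
E(47) + l = -11/(5 + 47) - 42 = -11/52 - 42 = -2195/52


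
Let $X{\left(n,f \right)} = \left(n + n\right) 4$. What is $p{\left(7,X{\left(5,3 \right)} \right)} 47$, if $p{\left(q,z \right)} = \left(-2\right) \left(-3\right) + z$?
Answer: $2162$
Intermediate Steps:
$X{\left(n,f \right)} = 8 n$ ($X{\left(n,f \right)} = 2 n 4 = 8 n$)
$p{\left(q,z \right)} = 6 + z$
$p{\left(7,X{\left(5,3 \right)} \right)} 47 = \left(6 + 8 \cdot 5\right) 47 = \left(6 + 40\right) 47 = 46 \cdot 47 = 2162$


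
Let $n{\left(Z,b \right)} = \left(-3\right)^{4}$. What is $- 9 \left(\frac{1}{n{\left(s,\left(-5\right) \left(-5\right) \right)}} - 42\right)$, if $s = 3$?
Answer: $\frac{3401}{9} \approx 377.89$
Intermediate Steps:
$n{\left(Z,b \right)} = 81$
$- 9 \left(\frac{1}{n{\left(s,\left(-5\right) \left(-5\right) \right)}} - 42\right) = - 9 \left(\frac{1}{81} - 42\right) = \left(-9\right) \left(- \frac{3401}{81}\right) = \frac{3401}{9}$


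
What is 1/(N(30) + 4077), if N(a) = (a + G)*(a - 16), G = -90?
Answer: 1/3237 ≈ 0.00030893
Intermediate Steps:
N(a) = (-90 + a)*(-16 + a) (N(a) = (a - 90)*(a - 16) = (-90 + a)*(-16 + a))
1/(N(30) + 4077) = 1/((1440 + 30**2 - 106*30) + 4077) = 1/((1440 + 900 - 3180) + 4077) = 1/(-840 + 4077) = 1/3237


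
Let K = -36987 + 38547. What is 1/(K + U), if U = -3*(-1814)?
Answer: 1/7002 ≈ 0.00014282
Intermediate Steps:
K = 1560
U = 5442
1/(K + U) = 1/(1560 + 5442) = 1/7002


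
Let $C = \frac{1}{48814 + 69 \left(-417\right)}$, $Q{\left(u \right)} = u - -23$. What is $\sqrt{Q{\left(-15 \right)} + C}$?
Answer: $\frac{\sqrt{65574561}}{2863} \approx 2.8284$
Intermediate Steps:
$Q{\left(u \right)} = 23 + u$ ($Q{\left(u \right)} = u + 23 = 23 + u$)
$C = \frac{1}{20041}$ ($C = \frac{1}{48814 - 28773} = \frac{1}{20041} \approx 4.9898 \cdot 10^{-5}$)
$\sqrt{Q{\left(-15 \right)} + C} = \sqrt{\left(23 - 15\right) + \frac{1}{20041}} = \sqrt{8 + \frac{1}{20041}} = \sqrt{\frac{160329}{20041}} = \frac{\sqrt{65574561}}{2863}$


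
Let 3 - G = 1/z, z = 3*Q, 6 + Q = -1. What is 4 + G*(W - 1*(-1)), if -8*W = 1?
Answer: 20/3 ≈ 6.6667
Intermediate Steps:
Q = -7 (Q = -6 - 1 = -7)
W = -1/8 (W = -1/8*1 = -1/8 ≈ -0.12500)
z = -21 (z = 3*(-7) = -21)
G = 64/21 (G = 3 - 1/(-21) = 3 - 1*(-1/21) = 3 + 1/21 = 64/21 ≈ 3.0476)
4 + G*(W - 1*(-1)) = 4 + 64*(-1/8 - 1*(-1))/21 = 4 + 64*(-1/8 + 1)/21 = 4 + (64/21)*(7/8) = 4 + 8/3 = 20/3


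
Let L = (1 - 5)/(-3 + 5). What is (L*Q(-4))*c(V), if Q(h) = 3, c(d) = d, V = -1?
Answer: 6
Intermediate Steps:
L = -2 (L = -4/2 = -4*½ = -2)
(L*Q(-4))*c(V) = -2*3*(-1) = -6*(-1) = 6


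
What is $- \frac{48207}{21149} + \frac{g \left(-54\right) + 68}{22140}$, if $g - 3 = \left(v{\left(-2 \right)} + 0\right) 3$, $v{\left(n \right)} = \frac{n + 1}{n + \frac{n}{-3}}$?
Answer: $- \frac{2143721179}{936477720} \approx -2.2891$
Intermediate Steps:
$v{\left(n \right)} = \frac{3 \left(1 + n\right)}{2 n}$ ($v{\left(n \right)} = \frac{1 + n}{n + n \left(- \frac{1}{3}\right)} = \frac{1 + n}{n - \frac{n}{3}} = \frac{1 + n}{\frac{2}{3} n} = \left(1 + n\right) \frac{3}{2 n} = \frac{3 \left(1 + n\right)}{2 n}$)
$g = \frac{21}{4}$ ($g = 3 + \left(\frac{3 \left(1 - 2\right)}{2 \left(-2\right)} + 0\right) 3 = 3 + \left(\frac{3}{2} \left(- \frac{1}{2}\right) \left(-1\right) + 0\right) 3 = 3 + \left(\frac{3}{4} + 0\right) 3 = 3 + \frac{3}{4} \cdot 3 = 3 + \frac{9}{4} = \frac{21}{4} \approx 5.25$)
$- \frac{48207}{21149} + \frac{g \left(-54\right) + 68}{22140} = - \frac{48207}{21149} + \frac{\frac{21}{4} \left(-54\right) + 68}{22140} = \left(-48207\right) \frac{1}{21149} + \left(- \frac{567}{2} + 68\right) \frac{1}{22140} = - \frac{48207}{21149} - \frac{431}{44280} = - \frac{2143721179}{936477720}$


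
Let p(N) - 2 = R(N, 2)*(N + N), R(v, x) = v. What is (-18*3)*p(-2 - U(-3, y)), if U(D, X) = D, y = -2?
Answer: -216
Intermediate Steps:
p(N) = 2 + 2*N**2 (p(N) = 2 + N*(N + N) = 2 + N*(2*N) = 2 + 2*N**2)
(-18*3)*p(-2 - U(-3, y)) = (-18*3)*(2 + 2*(-2 - 1*(-3))**2) = -54*(2 + 2*(-2 + 3)**2) = -54*(2 + 2*1**2) = -54*(2 + 2*1) = -54*(2 + 2) = -54*4 = -216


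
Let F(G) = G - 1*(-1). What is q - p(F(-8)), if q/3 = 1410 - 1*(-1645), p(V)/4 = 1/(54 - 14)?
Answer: 91649/10 ≈ 9164.9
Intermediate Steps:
F(G) = 1 + G (F(G) = G + 1 = 1 + G)
p(V) = ⅒ (p(V) = 4/(54 - 14) = 4/40 = 4*(1/40) = ⅒)
q = 9165 (q = 3*(1410 - 1*(-1645)) = 3*(1410 + 1645) = 3*3055 = 9165)
q - p(F(-8)) = 9165 - 1*⅒ = 9165 - ⅒ = 91649/10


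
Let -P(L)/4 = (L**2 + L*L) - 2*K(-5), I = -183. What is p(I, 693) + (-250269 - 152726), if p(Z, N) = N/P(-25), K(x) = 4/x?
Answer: -480370205/1192 ≈ -4.0300e+5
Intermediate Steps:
P(L) = -32/5 - 8*L**2 (P(L) = -4*((L**2 + L*L) - 8/(-5)) = -4*((L**2 + L**2) - 8*(-1)/5) = -4*(2*L**2 - 2*(-4/5)) = -4*(2*L**2 + 8/5) = -4*(8/5 + 2*L**2) = -32/5 - 8*L**2)
p(Z, N) = -5*N/25032 (p(Z, N) = N/(-32/5 - 8*(-25)**2) = N/(-32/5 - 8*625) = N/(-32/5 - 5000) = N/(-25032/5) = N*(-5/25032) = -5*N/25032)
p(I, 693) + (-250269 - 152726) = -5/25032*693 + (-250269 - 152726) = -165/1192 - 402995 = -480370205/1192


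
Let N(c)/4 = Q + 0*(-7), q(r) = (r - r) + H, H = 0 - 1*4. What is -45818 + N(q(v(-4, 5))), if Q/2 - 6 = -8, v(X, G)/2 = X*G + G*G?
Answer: -45834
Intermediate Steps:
v(X, G) = 2*G² + 2*G*X (v(X, G) = 2*(X*G + G*G) = 2*(G*X + G²) = 2*(G² + G*X) = 2*G² + 2*G*X)
Q = -4 (Q = 12 + 2*(-8) = 12 - 16 = -4)
H = -4 (H = 0 - 4 = -4)
q(r) = -4 (q(r) = (r - r) - 4 = 0 - 4 = -4)
N(c) = -16 (N(c) = 4*(-4 + 0*(-7)) = 4*(-4 + 0) = 4*(-4) = -16)
-45818 + N(q(v(-4, 5))) = -45818 - 16 = -45834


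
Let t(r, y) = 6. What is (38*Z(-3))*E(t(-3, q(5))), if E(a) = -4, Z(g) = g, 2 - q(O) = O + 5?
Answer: 456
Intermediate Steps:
q(O) = -3 - O (q(O) = 2 - (O + 5) = 2 - (5 + O) = 2 + (-5 - O) = -3 - O)
(38*Z(-3))*E(t(-3, q(5))) = (38*(-3))*(-4) = -114*(-4) = 456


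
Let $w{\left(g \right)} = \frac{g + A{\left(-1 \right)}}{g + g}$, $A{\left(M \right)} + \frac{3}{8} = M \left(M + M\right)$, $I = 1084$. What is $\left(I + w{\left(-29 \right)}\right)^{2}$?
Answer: $\frac{253205208025}{215296} \approx 1.1761 \cdot 10^{6}$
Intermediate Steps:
$A{\left(M \right)} = - \frac{3}{8} + 2 M^{2}$ ($A{\left(M \right)} = - \frac{3}{8} + M \left(M + M\right) = - \frac{3}{8} + M 2 M = - \frac{3}{8} + 2 M^{2}$)
$w{\left(g \right)} = \frac{\frac{13}{8} + g}{2 g}$ ($w{\left(g \right)} = \frac{g - \left(\frac{3}{8} - 2 \left(-1\right)^{2}\right)}{g + g} = \frac{g + \left(- \frac{3}{8} + 2 \cdot 1\right)}{2 g} = \left(g + \left(- \frac{3}{8} + 2\right)\right) \frac{1}{2 g} = \left(g + \frac{13}{8}\right) \frac{1}{2 g} = \left(\frac{13}{8} + g\right) \frac{1}{2 g} = \frac{\frac{13}{8} + g}{2 g}$)
$\left(I + w{\left(-29 \right)}\right)^{2} = \left(1084 + \frac{13 + 8 \left(-29\right)}{16 \left(-29\right)}\right)^{2} = \left(1084 + \frac{1}{16} \left(- \frac{1}{29}\right) \left(13 - 232\right)\right)^{2} = \left(1084 + \frac{1}{16} \left(- \frac{1}{29}\right) \left(-219\right)\right)^{2} = \left(1084 + \frac{219}{464}\right)^{2} = \left(\frac{503195}{464}\right)^{2} = \frac{253205208025}{215296}$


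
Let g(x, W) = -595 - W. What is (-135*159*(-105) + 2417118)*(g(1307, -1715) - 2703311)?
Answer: -12621780136113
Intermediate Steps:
(-135*159*(-105) + 2417118)*(g(1307, -1715) - 2703311) = (-135*159*(-105) + 2417118)*((-595 - 1*(-1715)) - 2703311) = (-21465*(-105) + 2417118)*((-595 + 1715) - 2703311) = (2253825 + 2417118)*(1120 - 2703311) = 4670943*(-2702191) = -12621780136113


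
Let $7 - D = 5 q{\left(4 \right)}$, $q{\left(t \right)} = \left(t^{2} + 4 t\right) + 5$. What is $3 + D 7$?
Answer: $-1243$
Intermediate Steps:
$q{\left(t \right)} = 5 + t^{2} + 4 t$
$D = -178$ ($D = 7 - 5 \left(5 + 4^{2} + 4 \cdot 4\right) = 7 - 5 \left(5 + 16 + 16\right) = 7 - 5 \cdot 37 = 7 - 185 = -178$)
$3 + D 7 = 3 - 1246 = -1243$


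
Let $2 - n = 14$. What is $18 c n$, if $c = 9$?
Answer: $-1944$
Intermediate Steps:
$n = -12$ ($n = 2 - 14 = -12$)
$18 c n = 18 \cdot 9 \left(-12\right) = 162 \left(-12\right) = -1944$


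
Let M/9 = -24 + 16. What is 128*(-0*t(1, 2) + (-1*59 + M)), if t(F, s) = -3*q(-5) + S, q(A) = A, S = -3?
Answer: -16768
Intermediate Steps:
M = -72 (M = 9*(-24 + 16) = 9*(-8) = -72)
t(F, s) = 12 (t(F, s) = -3*(-5) - 3 = 15 - 3 = 12)
128*(-0*t(1, 2) + (-1*59 + M)) = 128*(-0*12 + (-1*59 - 72)) = 128*(-6*0 + (-59 - 72)) = 128*(0 - 131) = 128*(-131) = -16768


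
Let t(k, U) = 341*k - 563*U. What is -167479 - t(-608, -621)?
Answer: -309774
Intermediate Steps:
t(k, U) = -563*U + 341*k
-167479 - t(-608, -621) = -167479 - (-563*(-621) + 341*(-608)) = -167479 - (349623 - 207328) = -167479 - 1*142295 = -167479 - 142295 = -309774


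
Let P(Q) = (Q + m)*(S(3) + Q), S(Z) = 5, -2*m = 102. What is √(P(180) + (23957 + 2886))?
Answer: 2*√12677 ≈ 225.18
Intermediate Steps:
m = -51 (m = -½*102 = -51)
P(Q) = (-51 + Q)*(5 + Q) (P(Q) = (Q - 51)*(5 + Q) = (-51 + Q)*(5 + Q))
√(P(180) + (23957 + 2886)) = √((-255 + 180² - 46*180) + (23957 + 2886)) = √((-255 + 32400 - 8280) + 26843) = √(23865 + 26843) = √50708 = 2*√12677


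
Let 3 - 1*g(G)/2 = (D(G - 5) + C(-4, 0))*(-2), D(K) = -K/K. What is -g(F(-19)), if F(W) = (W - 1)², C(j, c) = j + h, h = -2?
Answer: 22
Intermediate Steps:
C(j, c) = -2 + j (C(j, c) = j - 2 = -2 + j)
F(W) = (-1 + W)²
D(K) = -1 (D(K) = -1*1 = -1)
g(G) = -22 (g(G) = 6 - 2*(-1 + (-2 - 4))*(-2) = 6 - 2*(-1 - 6)*(-2) = 6 - (-14)*(-2) = 6 - 2*14 = 6 - 28 = -22)
-g(F(-19)) = -1*(-22) = 22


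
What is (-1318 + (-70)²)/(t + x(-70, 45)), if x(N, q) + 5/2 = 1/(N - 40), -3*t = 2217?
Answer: -197010/40783 ≈ -4.8307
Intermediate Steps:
t = -739 (t = -⅓*2217 = -739)
x(N, q) = -5/2 + 1/(-40 + N) (x(N, q) = -5/2 + 1/(N - 40) = -5/2 + 1/(-40 + N))
(-1318 + (-70)²)/(t + x(-70, 45)) = (-1318 + (-70)²)/(-739 + (202 - 5*(-70))/(2*(-40 - 70))) = (-1318 + 4900)/(-739 + (½)*(202 + 350)/(-110)) = 3582/(-739 + (½)*(-1/110)*552) = 3582/(-739 - 138/55) = 3582/(-40783/55) = 3582*(-55/40783) = -197010/40783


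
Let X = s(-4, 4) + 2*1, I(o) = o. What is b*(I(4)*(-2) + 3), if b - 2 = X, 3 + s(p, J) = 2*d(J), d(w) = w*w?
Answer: -165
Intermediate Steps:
d(w) = w²
s(p, J) = -3 + 2*J²
X = 31 (X = (-3 + 2*4²) + 2*1 = (-3 + 2*16) + 2 = (-3 + 32) + 2 = 29 + 2 = 31)
b = 33 (b = 2 + 31 = 33)
b*(I(4)*(-2) + 3) = 33*(4*(-2) + 3) = 33*(-8 + 3) = 33*(-5) = -165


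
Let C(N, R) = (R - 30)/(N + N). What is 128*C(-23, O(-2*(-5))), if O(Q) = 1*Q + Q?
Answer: 640/23 ≈ 27.826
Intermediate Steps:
O(Q) = 2*Q (O(Q) = Q + Q = 2*Q)
C(N, R) = (-30 + R)/(2*N) (C(N, R) = (-30 + R)/((2*N)) = (-30 + R)*(1/(2*N)) = (-30 + R)/(2*N))
128*C(-23, O(-2*(-5))) = 128*((½)*(-30 + 2*(-2*(-5)))/(-23)) = 128*((½)*(-1/23)*(-30 + 2*10)) = 128*((½)*(-1/23)*(-30 + 20)) = 128*((½)*(-1/23)*(-10)) = 128*(5/23) = 640/23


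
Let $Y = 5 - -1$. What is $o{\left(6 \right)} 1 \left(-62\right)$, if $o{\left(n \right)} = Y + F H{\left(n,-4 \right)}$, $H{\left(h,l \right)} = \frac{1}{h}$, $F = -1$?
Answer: $- \frac{1085}{3} \approx -361.67$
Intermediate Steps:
$Y = 6$ ($Y = 5 + 1 = 6$)
$o{\left(n \right)} = 6 - \frac{1}{n}$
$o{\left(6 \right)} 1 \left(-62\right) = \left(6 - \frac{1}{6}\right) 1 \left(-62\right) = \frac{35}{6} \cdot 1 \left(-62\right) = \frac{35}{6} \left(-62\right) = - \frac{1085}{3}$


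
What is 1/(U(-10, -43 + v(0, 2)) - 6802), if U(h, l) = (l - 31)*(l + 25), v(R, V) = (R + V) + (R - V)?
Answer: -1/5470 ≈ -0.00018282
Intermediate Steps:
v(R, V) = 2*R
U(h, l) = (-31 + l)*(25 + l)
1/(U(-10, -43 + v(0, 2)) - 6802) = 1/((-775 + (-43 + 2*0)² - 6*(-43 + 2*0)) - 6802) = 1/((-775 + (-43 + 0)² - 6*(-43 + 0)) - 6802) = 1/((-775 + (-43)² - 6*(-43)) - 6802) = 1/((-775 + 1849 + 258) - 6802) = 1/(1332 - 6802) = 1/(-5470) = -1/5470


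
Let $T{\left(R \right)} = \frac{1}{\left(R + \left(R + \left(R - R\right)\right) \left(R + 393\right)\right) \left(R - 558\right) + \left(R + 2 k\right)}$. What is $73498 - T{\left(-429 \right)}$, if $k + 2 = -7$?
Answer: $\frac{1089258881497}{14820252} \approx 73498.0$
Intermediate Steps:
$k = -9$ ($k = -2 - 7 = -9$)
$T{\left(R \right)} = \frac{1}{-18 + R + \left(-558 + R\right) \left(R + R \left(393 + R\right)\right)}$ ($T{\left(R \right)} = \frac{1}{\left(R + \left(R + \left(R - R\right)\right) \left(R + 393\right)\right) \left(R - 558\right) + \left(R + 2 \left(-9\right)\right)} = \frac{1}{\left(R + \left(R + 0\right) \left(393 + R\right)\right) \left(-558 + R\right) + \left(R - 18\right)} = \frac{1}{\left(R + R \left(393 + R\right)\right) \left(-558 + R\right) + \left(-18 + R\right)} = \frac{1}{\left(-558 + R\right) \left(R + R \left(393 + R\right)\right) + \left(-18 + R\right)} = \frac{1}{-18 + R + \left(-558 + R\right) \left(R + R \left(393 + R\right)\right)}$)
$73498 - T{\left(-429 \right)} = 73498 - \frac{1}{-18 + \left(-429\right)^{3} - -94316079 - 164 \left(-429\right)^{2}} = 73498 - \frac{1}{-18 - 78953589 + 94316079 - 30182724} = 73498 - \frac{1}{-14820252} = 73498 - - \frac{1}{14820252} = 73498 + \frac{1}{14820252} = \frac{1089258881497}{14820252}$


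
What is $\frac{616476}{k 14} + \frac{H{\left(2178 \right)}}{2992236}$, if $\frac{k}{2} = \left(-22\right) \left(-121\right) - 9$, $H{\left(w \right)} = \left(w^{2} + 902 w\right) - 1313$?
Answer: $\frac{83673537343}{7938402108} \approx 10.54$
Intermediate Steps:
$H{\left(w \right)} = -1313 + w^{2} + 902 w$
$k = 5306$ ($k = 2 \left(\left(-22\right) \left(-121\right) - 9\right) = 2 \left(2662 - 9\right) = 2 \cdot 2653 = 5306$)
$\frac{616476}{k 14} + \frac{H{\left(2178 \right)}}{2992236} = \frac{616476}{5306 \cdot 14} + \frac{-1313 + 2178^{2} + 902 \cdot 2178}{2992236} = \frac{616476}{74284} + \left(-1313 + 4743684 + 1964556\right) \frac{1}{2992236} = 616476 \cdot \frac{1}{74284} + 6706927 \cdot \frac{1}{2992236} = \frac{22017}{2653} + \frac{6706927}{2992236} = \frac{83673537343}{7938402108}$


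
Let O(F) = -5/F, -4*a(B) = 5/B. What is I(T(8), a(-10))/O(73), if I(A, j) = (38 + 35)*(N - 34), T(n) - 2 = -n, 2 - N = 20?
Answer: 277108/5 ≈ 55422.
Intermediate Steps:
N = -18 (N = 2 - 1*20 = 2 - 20 = -18)
T(n) = 2 - n
a(B) = -5/(4*B)
I(A, j) = -3796 (I(A, j) = (38 + 35)*(-18 - 34) = 73*(-52) = -3796)
I(T(8), a(-10))/O(73) = -3796/((-5/73)) = -3796/((-5*1/73)) = -3796/(-5/73) = -3796*(-73/5) = 277108/5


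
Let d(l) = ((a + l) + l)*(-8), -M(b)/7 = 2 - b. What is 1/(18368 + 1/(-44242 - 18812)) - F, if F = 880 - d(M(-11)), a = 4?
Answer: 630047736878/1158175871 ≈ 544.00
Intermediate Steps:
M(b) = -14 + 7*b (M(b) = -7*(2 - b) = -14 + 7*b)
d(l) = -32 - 16*l (d(l) = ((4 + l) + l)*(-8) = (4 + 2*l)*(-8) = -32 - 16*l)
F = -544 (F = 880 - (-32 - 16*(-14 + 7*(-11))) = 880 - (-32 - 16*(-14 - 77)) = 880 - (-32 - 16*(-91)) = 880 - (-32 + 1456) = 880 - 1*1424 = 880 - 1424 = -544)
1/(18368 + 1/(-44242 - 18812)) - F = 1/(18368 + 1/(-44242 - 18812)) - 1*(-544) = 1/(18368 + 1/(-63054)) + 544 = 1/(18368 - 1/63054) + 544 = 1/(1158175871/63054) + 544 = 63054/1158175871 + 544 = 630047736878/1158175871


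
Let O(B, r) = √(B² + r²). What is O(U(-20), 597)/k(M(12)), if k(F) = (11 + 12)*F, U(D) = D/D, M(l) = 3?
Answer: √356410/69 ≈ 8.6522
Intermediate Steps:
U(D) = 1
k(F) = 23*F
O(U(-20), 597)/k(M(12)) = √(1² + 597²)/((23*3)) = √(1 + 356409)/69 = √356410*(1/69) = √356410/69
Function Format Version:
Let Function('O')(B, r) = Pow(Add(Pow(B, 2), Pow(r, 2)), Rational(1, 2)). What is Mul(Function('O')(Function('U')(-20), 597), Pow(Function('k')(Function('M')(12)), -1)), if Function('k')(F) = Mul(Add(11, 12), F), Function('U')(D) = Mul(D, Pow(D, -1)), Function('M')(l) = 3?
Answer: Mul(Rational(1, 69), Pow(356410, Rational(1, 2))) ≈ 8.6522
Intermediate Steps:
Function('U')(D) = 1
Function('k')(F) = Mul(23, F)
Mul(Function('O')(Function('U')(-20), 597), Pow(Function('k')(Function('M')(12)), -1)) = Mul(Pow(Add(Pow(1, 2), Pow(597, 2)), Rational(1, 2)), Pow(Mul(23, 3), -1)) = Mul(Pow(Add(1, 356409), Rational(1, 2)), Pow(69, -1)) = Mul(Pow(356410, Rational(1, 2)), Rational(1, 69)) = Mul(Rational(1, 69), Pow(356410, Rational(1, 2)))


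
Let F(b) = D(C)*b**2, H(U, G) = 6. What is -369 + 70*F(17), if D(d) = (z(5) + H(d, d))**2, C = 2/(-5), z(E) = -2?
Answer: 323311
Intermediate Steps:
C = -2/5 (C = 2*(-1/5) = -2/5 ≈ -0.40000)
D(d) = 16 (D(d) = (-2 + 6)**2 = 4**2 = 16)
F(b) = 16*b**2
-369 + 70*F(17) = -369 + 70*(16*17**2) = -369 + 70*(16*289) = -369 + 70*4624 = -369 + 323680 = 323311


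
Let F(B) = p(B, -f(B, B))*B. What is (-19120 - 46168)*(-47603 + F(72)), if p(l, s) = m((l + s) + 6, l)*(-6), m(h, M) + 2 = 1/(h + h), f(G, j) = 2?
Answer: 57981946360/19 ≈ 3.0517e+9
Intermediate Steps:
m(h, M) = -2 + 1/(2*h) (m(h, M) = -2 + 1/(h + h) = -2 + 1/(2*h))
p(l, s) = 12 - 3/(6 + l + s) (p(l, s) = (-2 + 1/(2*((l + s) + 6)))*(-6) = (-2 + 1/(2*(6 + l + s)))*(-6) = 12 - 3/(6 + l + s))
F(B) = 3*B*(15 + 4*B)/(4 + B) (F(B) = (3*(23 + 4*B + 4*(-1*2))/(6 + B - 1*2))*B = (3*(23 + 4*B + 4*(-2))/(6 + B - 2))*B = (3*(23 + 4*B - 8)/(4 + B))*B = (3*(15 + 4*B)/(4 + B))*B = 3*B*(15 + 4*B)/(4 + B))
(-19120 - 46168)*(-47603 + F(72)) = (-19120 - 46168)*(-47603 + 3*72*(15 + 4*72)/(4 + 72)) = -65288*(-47603 + 3*72*(15 + 288)/76) = -65288*(-47603 + 3*72*(1/76)*303) = -65288*(-47603 + 16362/19) = -65288*(-888095/19) = 57981946360/19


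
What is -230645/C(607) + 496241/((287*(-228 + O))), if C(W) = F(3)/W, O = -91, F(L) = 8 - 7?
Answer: -12817559199036/91553 ≈ -1.4000e+8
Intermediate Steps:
F(L) = 1
C(W) = 1/W
-230645/C(607) + 496241/((287*(-228 + O))) = -230645/(1/607) + 496241/((287*(-228 - 91))) = -230645/1/607 + 496241/((287*(-319))) = -230645*607 + 496241/(-91553) = -140001515 + 496241*(-1/91553) = -140001515 - 496241/91553 = -12817559199036/91553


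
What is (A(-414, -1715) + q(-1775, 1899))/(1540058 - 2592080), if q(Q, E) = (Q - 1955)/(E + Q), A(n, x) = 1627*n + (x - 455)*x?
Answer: -188972399/65225364 ≈ -2.8972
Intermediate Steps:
A(n, x) = 1627*n + x*(-455 + x) (A(n, x) = 1627*n + (-455 + x)*x = 1627*n + x*(-455 + x))
q(Q, E) = (-1955 + Q)/(E + Q)
(A(-414, -1715) + q(-1775, 1899))/(1540058 - 2592080) = (((-1715)² - 455*(-1715) + 1627*(-414)) + (-1955 - 1775)/(1899 - 1775))/(1540058 - 2592080) = ((2941225 + 780325 - 673578) - 3730/124)/(-1052022) = (3047972 + (1/124)*(-3730))*(-1/1052022) = (3047972 - 1865/62)*(-1/1052022) = (188972399/62)*(-1/1052022) = -188972399/65225364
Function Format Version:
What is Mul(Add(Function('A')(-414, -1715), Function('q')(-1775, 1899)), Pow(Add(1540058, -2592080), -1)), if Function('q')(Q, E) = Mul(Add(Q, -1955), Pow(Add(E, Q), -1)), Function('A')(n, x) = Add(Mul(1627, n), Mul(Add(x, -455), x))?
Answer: Rational(-188972399, 65225364) ≈ -2.8972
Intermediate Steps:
Function('A')(n, x) = Add(Mul(1627, n), Mul(x, Add(-455, x))) (Function('A')(n, x) = Add(Mul(1627, n), Mul(Add(-455, x), x)) = Add(Mul(1627, n), Mul(x, Add(-455, x))))
Function('q')(Q, E) = Mul(Pow(Add(E, Q), -1), Add(-1955, Q)) (Function('q')(Q, E) = Mul(Add(-1955, Q), Pow(Add(E, Q), -1)) = Mul(Pow(Add(E, Q), -1), Add(-1955, Q)))
Mul(Add(Function('A')(-414, -1715), Function('q')(-1775, 1899)), Pow(Add(1540058, -2592080), -1)) = Mul(Add(Add(Pow(-1715, 2), Mul(-455, -1715), Mul(1627, -414)), Mul(Pow(Add(1899, -1775), -1), Add(-1955, -1775))), Pow(Add(1540058, -2592080), -1)) = Mul(Add(Add(2941225, 780325, -673578), Mul(Pow(124, -1), -3730)), Pow(-1052022, -1)) = Mul(Add(3047972, Mul(Rational(1, 124), -3730)), Rational(-1, 1052022)) = Mul(Add(3047972, Rational(-1865, 62)), Rational(-1, 1052022)) = Mul(Rational(188972399, 62), Rational(-1, 1052022)) = Rational(-188972399, 65225364)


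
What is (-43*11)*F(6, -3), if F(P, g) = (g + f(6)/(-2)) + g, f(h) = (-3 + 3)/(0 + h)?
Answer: 2838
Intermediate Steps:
f(h) = 0 (f(h) = 0/h = 0)
F(P, g) = 2*g (F(P, g) = (g + 0/(-2)) + g = (g + 0*(-½)) + g = (g + 0) + g = g + g = 2*g)
(-43*11)*F(6, -3) = (-43*11)*(2*(-3)) = -473*(-6) = 2838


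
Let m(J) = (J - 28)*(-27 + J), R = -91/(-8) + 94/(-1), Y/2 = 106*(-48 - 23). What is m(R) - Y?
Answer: 1739473/64 ≈ 27179.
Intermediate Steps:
Y = -15052 (Y = 2*(106*(-48 - 23)) = 2*(106*(-71)) = 2*(-7526) = -15052)
R = -661/8 (R = -91*(-⅛) + 94*(-1) = 91/8 - 94 = -661/8 ≈ -82.625)
m(J) = (-28 + J)*(-27 + J)
m(R) - Y = (756 + (-661/8)² - 55*(-661/8)) - 1*(-15052) = (756 + 436921/64 + 36355/8) + 15052 = 776145/64 + 15052 = 1739473/64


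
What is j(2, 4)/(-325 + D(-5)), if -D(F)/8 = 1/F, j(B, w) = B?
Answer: -10/1617 ≈ -0.0061843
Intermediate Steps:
D(F) = -8/F
j(2, 4)/(-325 + D(-5)) = 2/(-325 - 8/(-5)) = 2/(-325 - 8*(-⅕)) = 2/(-325 + 8/5) = 2/(-1617/5) = -5/1617*2 = -10/1617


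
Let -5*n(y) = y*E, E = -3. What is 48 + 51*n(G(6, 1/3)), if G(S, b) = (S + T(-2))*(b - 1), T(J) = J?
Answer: -168/5 ≈ -33.600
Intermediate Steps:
G(S, b) = (-1 + b)*(-2 + S) (G(S, b) = (S - 2)*(b - 1) = (-2 + S)*(-1 + b) = (-1 + b)*(-2 + S))
n(y) = 3*y/5 (n(y) = -y*(-3)/5 = -(-3)*y/5 = 3*y/5)
48 + 51*n(G(6, 1/3)) = 48 + 51*(3*(2 - 1*6 - 2/3 + 6/3)/5) = 48 + 51*(3*(2 - 6 - 2*⅓ + 6*(⅓))/5) = 48 + 51*(3*(2 - 6 - ⅔ + 2)/5) = 48 + 51*((⅗)*(-8/3)) = 48 + 51*(-8/5) = 48 - 408/5 = -168/5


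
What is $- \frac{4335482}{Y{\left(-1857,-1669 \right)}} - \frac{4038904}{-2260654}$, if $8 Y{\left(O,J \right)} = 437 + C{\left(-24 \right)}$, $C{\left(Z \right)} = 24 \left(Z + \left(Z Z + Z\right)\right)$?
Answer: $- \frac{39177625904644}{14817456643} \approx -2644.0$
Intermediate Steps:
$C{\left(Z \right)} = 24 Z^{2} + 48 Z$ ($C{\left(Z \right)} = 24 \left(Z + \left(Z^{2} + Z\right)\right) = 24 \left(Z + \left(Z + Z^{2}\right)\right) = 24 \left(Z^{2} + 2 Z\right) = 24 Z^{2} + 48 Z$)
$Y{\left(O,J \right)} = \frac{13109}{8}$ ($Y{\left(O,J \right)} = \frac{437 + 24 \left(-24\right) \left(2 - 24\right)}{8} = \frac{437 + 24 \left(-24\right) \left(-22\right)}{8} = \frac{437 + 12672}{8} = \frac{1}{8} \cdot 13109 = \frac{13109}{8}$)
$- \frac{4335482}{Y{\left(-1857,-1669 \right)}} - \frac{4038904}{-2260654} = - \frac{4335482}{\frac{13109}{8}} - \frac{4038904}{-2260654} = \left(-4335482\right) \frac{8}{13109} - - \frac{2019452}{1130327} = - \frac{34683856}{13109} + \frac{2019452}{1130327} = - \frac{39177625904644}{14817456643}$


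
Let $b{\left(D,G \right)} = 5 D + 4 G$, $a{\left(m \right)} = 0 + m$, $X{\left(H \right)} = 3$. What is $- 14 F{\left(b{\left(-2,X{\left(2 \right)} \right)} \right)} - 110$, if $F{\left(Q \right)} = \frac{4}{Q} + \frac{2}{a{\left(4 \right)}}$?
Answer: $-145$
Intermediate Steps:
$a{\left(m \right)} = m$
$b{\left(D,G \right)} = 4 G + 5 D$
$F{\left(Q \right)} = \frac{1}{2} + \frac{4}{Q}$ ($F{\left(Q \right)} = \frac{4}{Q} + \frac{2}{4} = \frac{4}{Q} + 2 \cdot \frac{1}{4} = \frac{4}{Q} + \frac{1}{2} = \frac{1}{2} + \frac{4}{Q}$)
$- 14 F{\left(b{\left(-2,X{\left(2 \right)} \right)} \right)} - 110 = - 14 \frac{8 + \left(4 \cdot 3 + 5 \left(-2\right)\right)}{2 \left(4 \cdot 3 + 5 \left(-2\right)\right)} - 110 = - 14 \frac{8 + \left(12 - 10\right)}{2 \left(12 - 10\right)} - 110 = - 14 \frac{8 + 2}{2 \cdot 2} - 110 = - 14 \cdot \frac{1}{2} \cdot \frac{1}{2} \cdot 10 - 110 = \left(-14\right) \frac{5}{2} - 110 = -35 - 110 = -145$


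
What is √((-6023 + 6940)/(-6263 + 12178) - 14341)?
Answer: 3*I*√6732230/65 ≈ 119.75*I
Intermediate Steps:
√((-6023 + 6940)/(-6263 + 12178) - 14341) = √(917/5915 - 14341) = √(917*(1/5915) - 14341) = √(131/845 - 14341) = √(-12118014/845) = 3*I*√6732230/65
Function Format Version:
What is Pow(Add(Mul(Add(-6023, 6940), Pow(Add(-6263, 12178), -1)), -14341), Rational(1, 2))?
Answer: Mul(Rational(3, 65), I, Pow(6732230, Rational(1, 2))) ≈ Mul(119.75, I)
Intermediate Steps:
Pow(Add(Mul(Add(-6023, 6940), Pow(Add(-6263, 12178), -1)), -14341), Rational(1, 2)) = Pow(Add(Mul(917, Pow(5915, -1)), -14341), Rational(1, 2)) = Pow(Add(Mul(917, Rational(1, 5915)), -14341), Rational(1, 2)) = Pow(Add(Rational(131, 845), -14341), Rational(1, 2)) = Pow(Rational(-12118014, 845), Rational(1, 2)) = Mul(Rational(3, 65), I, Pow(6732230, Rational(1, 2)))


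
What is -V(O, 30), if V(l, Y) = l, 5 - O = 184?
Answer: 179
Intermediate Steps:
O = -179 (O = 5 - 1*184 = 5 - 184 = -179)
-V(O, 30) = -1*(-179) = 179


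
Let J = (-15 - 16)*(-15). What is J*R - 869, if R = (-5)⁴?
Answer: 289756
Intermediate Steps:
J = 465 (J = -31*(-15) = 465)
R = 625
J*R - 869 = 465*625 - 869 = 290625 - 869 = 289756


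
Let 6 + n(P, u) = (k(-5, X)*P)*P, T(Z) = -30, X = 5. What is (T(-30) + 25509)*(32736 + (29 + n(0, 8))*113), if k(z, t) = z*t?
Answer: 900300465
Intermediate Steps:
k(z, t) = t*z
n(P, u) = -6 - 25*P² (n(P, u) = -6 + ((5*(-5))*P)*P = -6 + (-25*P)*P = -6 - 25*P²)
(T(-30) + 25509)*(32736 + (29 + n(0, 8))*113) = (-30 + 25509)*(32736 + (29 + (-6 - 25*0²))*113) = 25479*(32736 + (29 + (-6 - 25*0))*113) = 25479*(32736 + (29 + (-6 + 0))*113) = 25479*(32736 + (29 - 6)*113) = 25479*(32736 + 23*113) = 25479*(32736 + 2599) = 25479*35335 = 900300465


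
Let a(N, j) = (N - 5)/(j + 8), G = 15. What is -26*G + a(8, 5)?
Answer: -5067/13 ≈ -389.77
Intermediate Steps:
a(N, j) = (-5 + N)/(8 + j)
-26*G + a(8, 5) = -26*15 + (-5 + 8)/(8 + 5) = -390 + 3/13 = -5067/13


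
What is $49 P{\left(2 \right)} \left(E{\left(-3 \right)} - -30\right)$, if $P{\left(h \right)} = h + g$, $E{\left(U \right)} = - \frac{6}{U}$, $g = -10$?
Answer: $-12544$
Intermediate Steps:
$P{\left(h \right)} = -10 + h$ ($P{\left(h \right)} = h - 10 = -10 + h$)
$49 P{\left(2 \right)} \left(E{\left(-3 \right)} - -30\right) = 49 \left(-10 + 2\right) \left(- \frac{6}{-3} - -30\right) = 49 \left(-8\right) \left(\left(-6\right) \left(- \frac{1}{3}\right) + 30\right) = - 392 \left(2 + 30\right) = \left(-392\right) 32 = -12544$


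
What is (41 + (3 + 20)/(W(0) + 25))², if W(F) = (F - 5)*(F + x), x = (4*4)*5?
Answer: 235683904/140625 ≈ 1676.0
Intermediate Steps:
x = 80 (x = 16*5 = 80)
W(F) = (-5 + F)*(80 + F) (W(F) = (F - 5)*(F + 80) = (-5 + F)*(80 + F))
(41 + (3 + 20)/(W(0) + 25))² = (41 + (3 + 20)/((-400 + 0² + 75*0) + 25))² = (41 + 23/((-400 + 0 + 0) + 25))² = (41 + 23/(-400 + 25))² = (41 + 23/(-375))² = (41 + 23*(-1/375))² = (41 - 23/375)² = (15352/375)² = 235683904/140625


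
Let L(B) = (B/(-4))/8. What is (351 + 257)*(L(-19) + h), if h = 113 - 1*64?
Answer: 30153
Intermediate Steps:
h = 49 (h = 113 - 64 = 49)
L(B) = -B/32 (L(B) = -B/4*(⅛) = -B/32)
(351 + 257)*(L(-19) + h) = (351 + 257)*(-1/32*(-19) + 49) = 608*(19/32 + 49) = 608*(1587/32) = 30153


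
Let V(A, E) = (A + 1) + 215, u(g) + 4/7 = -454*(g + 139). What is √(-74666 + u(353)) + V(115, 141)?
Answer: 331 + I*√14603694/7 ≈ 331.0 + 545.93*I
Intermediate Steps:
u(g) = -441746/7 - 454*g (u(g) = -4/7 - 454*(g + 139) = -4/7 - 454*(139 + g) = -4/7 + (-63106 - 454*g) = -441746/7 - 454*g)
V(A, E) = 216 + A (V(A, E) = (1 + A) + 215 = 216 + A)
√(-74666 + u(353)) + V(115, 141) = √(-74666 + (-441746/7 - 454*353)) + (216 + 115) = √(-74666 + (-441746/7 - 160262)) + 331 = √(-74666 - 1563580/7) + 331 = √(-2086242/7) + 331 = I*√14603694/7 + 331 = 331 + I*√14603694/7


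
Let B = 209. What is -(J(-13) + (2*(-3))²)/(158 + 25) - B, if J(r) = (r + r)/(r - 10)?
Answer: -14435/69 ≈ -209.20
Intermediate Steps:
J(r) = 2*r/(-10 + r) (J(r) = (2*r)/(-10 + r) = 2*r/(-10 + r))
-(J(-13) + (2*(-3))²)/(158 + 25) - B = -(2*(-13)/(-10 - 13) + (2*(-3))²)/(158 + 25) - 1*209 = -(2*(-13)/(-23) + (-6)²)/183 - 209 = -(2*(-13)*(-1/23) + 36)/183 - 209 = -(26/23 + 36)/183 - 209 = -854/(23*183) - 209 = -1*14/69 - 209 = -14/69 - 209 = -14435/69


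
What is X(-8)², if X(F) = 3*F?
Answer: 576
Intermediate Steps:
X(-8)² = (3*(-8))² = (-24)² = 576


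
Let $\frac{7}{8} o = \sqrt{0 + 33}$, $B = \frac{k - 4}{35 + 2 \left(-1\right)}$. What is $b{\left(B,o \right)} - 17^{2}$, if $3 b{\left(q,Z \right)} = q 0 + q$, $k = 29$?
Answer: $- \frac{28586}{99} \approx -288.75$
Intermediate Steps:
$B = \frac{25}{33}$ ($B = \frac{29 - 4}{35 + 2 \left(-1\right)} = \frac{25}{35 - 2} = \frac{25}{33} \approx 0.75758$)
$o = \frac{8 \sqrt{33}}{7}$ ($o = \frac{8 \sqrt{0 + 33}}{7} = \frac{8 \sqrt{33}}{7} \approx 6.5652$)
$b{\left(q,Z \right)} = \frac{q}{3}$ ($b{\left(q,Z \right)} = \frac{q 0 + q}{3} = \frac{0 + q}{3} = \frac{q}{3}$)
$b{\left(B,o \right)} - 17^{2} = \frac{1}{3} \cdot \frac{25}{33} - 17^{2} = \frac{25}{99} - 289 = - \frac{28586}{99}$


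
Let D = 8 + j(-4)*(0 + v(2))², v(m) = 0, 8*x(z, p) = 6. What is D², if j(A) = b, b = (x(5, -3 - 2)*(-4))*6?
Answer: 64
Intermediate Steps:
x(z, p) = ¾ (x(z, p) = (⅛)*6 = ¾)
b = -18 (b = ((¾)*(-4))*6 = -3*6 = -18)
j(A) = -18
D = 8 (D = 8 - 18*(0 + 0)² = 8 - 18*0² = 8 - 18*0 = 8 + 0 = 8)
D² = 8² = 64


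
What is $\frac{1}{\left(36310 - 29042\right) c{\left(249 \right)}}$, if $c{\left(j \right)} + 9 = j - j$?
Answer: $- \frac{1}{65412} \approx -1.5288 \cdot 10^{-5}$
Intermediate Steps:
$c{\left(j \right)} = -9$ ($c{\left(j \right)} = -9 + \left(j - j\right) = -9 + 0 = -9$)
$\frac{1}{\left(36310 - 29042\right) c{\left(249 \right)}} = \frac{1}{\left(36310 - 29042\right) \left(-9\right)} = \frac{1}{7268} \left(- \frac{1}{9}\right) = - \frac{1}{65412}$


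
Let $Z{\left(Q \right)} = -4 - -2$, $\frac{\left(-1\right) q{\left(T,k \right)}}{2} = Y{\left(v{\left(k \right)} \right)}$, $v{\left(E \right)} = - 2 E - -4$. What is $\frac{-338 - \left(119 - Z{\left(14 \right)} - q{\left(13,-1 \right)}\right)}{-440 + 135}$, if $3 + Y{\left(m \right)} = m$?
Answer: $\frac{93}{61} \approx 1.5246$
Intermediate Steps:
$v{\left(E \right)} = 4 - 2 E$ ($v{\left(E \right)} = - 2 E + 4 = 4 - 2 E$)
$Y{\left(m \right)} = -3 + m$
$q{\left(T,k \right)} = -2 + 4 k$ ($q{\left(T,k \right)} = - 2 \left(-3 - \left(-4 + 2 k\right)\right) = - 2 \left(1 - 2 k\right) = -2 + 4 k$)
$Z{\left(Q \right)} = -2$ ($Z{\left(Q \right)} = -4 + 2 = -2$)
$\frac{-338 - \left(119 - Z{\left(14 \right)} - q{\left(13,-1 \right)}\right)}{-440 + 135} = \frac{-338 + \left(\left(\left(-2 + 4 \left(-1\right)\right) - 2\right) - 119\right)}{-440 + 135} = \frac{-338 - 127}{-305} = \left(-338 - 127\right) \left(- \frac{1}{305}\right) = \left(-465\right) \left(- \frac{1}{305}\right) = \frac{93}{61}$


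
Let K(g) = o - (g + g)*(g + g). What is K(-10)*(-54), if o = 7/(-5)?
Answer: 108378/5 ≈ 21676.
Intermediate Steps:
o = -7/5 (o = 7*(-⅕) = -7/5 ≈ -1.4000)
K(g) = -7/5 - 4*g² (K(g) = -7/5 - (g + g)*(g + g) = -7/5 - 2*g*2*g = -7/5 - 4*g²)
K(-10)*(-54) = (-7/5 - 4*(-10)²)*(-54) = (-7/5 - 4*100)*(-54) = (-7/5 - 400)*(-54) = -2007/5*(-54) = 108378/5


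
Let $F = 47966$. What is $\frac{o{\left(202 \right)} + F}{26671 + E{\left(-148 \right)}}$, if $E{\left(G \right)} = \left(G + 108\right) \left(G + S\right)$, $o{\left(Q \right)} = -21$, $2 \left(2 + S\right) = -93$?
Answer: $\frac{47945}{34531} \approx 1.3885$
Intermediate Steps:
$S = - \frac{97}{2}$ ($S = -2 + \frac{1}{2} \left(-93\right) = -2 - \frac{93}{2} = - \frac{97}{2} \approx -48.5$)
$E{\left(G \right)} = \left(108 + G\right) \left(- \frac{97}{2} + G\right)$ ($E{\left(G \right)} = \left(G + 108\right) \left(G - \frac{97}{2}\right) = \left(108 + G\right) \left(- \frac{97}{2} + G\right)$)
$\frac{o{\left(202 \right)} + F}{26671 + E{\left(-148 \right)}} = \frac{-21 + 47966}{26671 + \left(-5238 + \left(-148\right)^{2} + \frac{119}{2} \left(-148\right)\right)} = \frac{47945}{26671 - -7860} = \frac{47945}{26671 + 7860} = \frac{47945}{34531}$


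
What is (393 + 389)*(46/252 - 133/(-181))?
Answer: 8180111/11403 ≈ 717.37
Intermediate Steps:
(393 + 389)*(46/252 - 133/(-181)) = 782*(46*(1/252) - 133*(-1/181)) = 782*(23/126 + 133/181) = 782*(20921/22806) = 8180111/11403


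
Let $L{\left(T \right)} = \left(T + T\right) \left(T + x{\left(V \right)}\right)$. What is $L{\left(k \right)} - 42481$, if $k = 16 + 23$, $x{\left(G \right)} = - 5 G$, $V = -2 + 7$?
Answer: $-41389$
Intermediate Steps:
$V = 5$
$k = 39$
$L{\left(T \right)} = 2 T \left(-25 + T\right)$ ($L{\left(T \right)} = \left(T + T\right) \left(T - 25\right) = 2 T \left(T - 25\right) = 2 T \left(-25 + T\right)$)
$L{\left(k \right)} - 42481 = 2 \cdot 39 \left(-25 + 39\right) - 42481 = 2 \cdot 39 \cdot 14 - 42481 = 1092 - 42481 = -41389$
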